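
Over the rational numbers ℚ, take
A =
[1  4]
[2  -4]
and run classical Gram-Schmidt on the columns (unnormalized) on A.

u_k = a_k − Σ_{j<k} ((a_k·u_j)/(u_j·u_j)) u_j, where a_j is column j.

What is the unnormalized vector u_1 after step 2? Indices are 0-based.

u_1 = (24/5, -12/5)

Step 1: u_0 = a_0 = (1, 2).
Step 2: u_1 = a_1 − (-4/5)·u_0 = (24/5, -12/5).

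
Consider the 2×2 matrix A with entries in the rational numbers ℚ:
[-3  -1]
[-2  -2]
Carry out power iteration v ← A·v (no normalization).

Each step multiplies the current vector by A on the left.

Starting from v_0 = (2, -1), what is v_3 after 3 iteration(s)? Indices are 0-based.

v_3 = (-65, -62)

v_0 = (2, -1).
v_1 = A·v_0 = (-5, -2).
v_2 = A·v_1 = (17, 14).
v_3 = A·v_2 = (-65, -62).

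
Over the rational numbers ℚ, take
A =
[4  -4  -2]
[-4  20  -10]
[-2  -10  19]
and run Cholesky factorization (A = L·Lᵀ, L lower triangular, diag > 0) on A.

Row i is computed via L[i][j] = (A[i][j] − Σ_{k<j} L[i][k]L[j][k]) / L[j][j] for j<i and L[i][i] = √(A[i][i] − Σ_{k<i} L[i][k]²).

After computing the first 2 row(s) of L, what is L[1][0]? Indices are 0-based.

L[1][0] = -2

Step 1: L[0][0] = √(4) = 2.
  L[1][0] = (-4) / L[0][0] = -2.
Step 2: L[1][1] = √(16) = 4.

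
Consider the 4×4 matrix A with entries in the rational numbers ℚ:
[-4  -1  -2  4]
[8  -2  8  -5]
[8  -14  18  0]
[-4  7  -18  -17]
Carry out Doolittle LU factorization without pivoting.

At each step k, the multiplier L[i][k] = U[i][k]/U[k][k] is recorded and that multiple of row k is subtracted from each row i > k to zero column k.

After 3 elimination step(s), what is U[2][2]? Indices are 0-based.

Step 1: pivot at (0,0) is -4.
  row1 ← row1 − (-2)·row0  ⇒  L[1][0]=-2, U row1=(0, -4, 4, 3)
  row2 ← row2 − (-2)·row0  ⇒  L[2][0]=-2, U row2=(0, -16, 14, 8)
  row3 ← row3 − (1)·row0  ⇒  L[3][0]=1, U row3=(0, 8, -16, -21)
Step 2: pivot at (1,1) is -4.
  row2 ← row2 − (4)·row1  ⇒  L[2][1]=4, U row2=(0, 0, -2, -4)
  row3 ← row3 − (-2)·row1  ⇒  L[3][1]=-2, U row3=(0, 0, -8, -15)
Step 3: pivot at (2,2) is -2.
  row3 ← row3 − (4)·row2  ⇒  L[3][2]=4, U row3=(0, 0, 0, 1)

U[2][2] = -2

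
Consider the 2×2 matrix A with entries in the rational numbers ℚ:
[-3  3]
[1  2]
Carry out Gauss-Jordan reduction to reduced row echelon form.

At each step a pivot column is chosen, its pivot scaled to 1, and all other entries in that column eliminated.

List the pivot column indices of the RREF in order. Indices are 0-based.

pivot columns: 0, 1

pivot(0,0)=-3: scale R0 → (1, -1)
  clear (1,0): R1 −= (1)R0 → (0, 3)
pivot(1,1)=3: scale R1 → (0, 1)
  clear (0,1): R0 −= (-1)R1 → (1, 0)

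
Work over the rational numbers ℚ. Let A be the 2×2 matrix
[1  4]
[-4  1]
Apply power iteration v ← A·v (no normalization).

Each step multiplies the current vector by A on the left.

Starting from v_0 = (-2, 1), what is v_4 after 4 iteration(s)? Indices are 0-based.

v_4 = (-562, -319)

v_0 = (-2, 1).
v_1 = A·v_0 = (2, 9).
v_2 = A·v_1 = (38, 1).
v_3 = A·v_2 = (42, -151).
v_4 = A·v_3 = (-562, -319).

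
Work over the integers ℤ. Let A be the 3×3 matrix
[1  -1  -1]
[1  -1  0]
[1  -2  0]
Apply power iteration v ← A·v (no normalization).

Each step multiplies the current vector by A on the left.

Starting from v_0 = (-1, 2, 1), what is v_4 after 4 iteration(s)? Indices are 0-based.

v_0 = (-1, 2, 1).
v_1 = A·v_0 = (-4, -3, -5).
v_2 = A·v_1 = (4, -1, 2).
v_3 = A·v_2 = (3, 5, 6).
v_4 = A·v_3 = (-8, -2, -7).

v_4 = (-8, -2, -7)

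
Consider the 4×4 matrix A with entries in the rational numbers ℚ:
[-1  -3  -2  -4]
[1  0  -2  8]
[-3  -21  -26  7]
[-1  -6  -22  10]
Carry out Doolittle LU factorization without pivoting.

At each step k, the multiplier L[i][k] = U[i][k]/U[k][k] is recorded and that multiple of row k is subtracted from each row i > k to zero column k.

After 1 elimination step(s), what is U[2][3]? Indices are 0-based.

U[2][3] = 19

Step 1: pivot at (0,0) is -1.
  row1 ← row1 − (-1)·row0  ⇒  L[1][0]=-1, U row1=(0, -3, -4, 4)
  row2 ← row2 − (3)·row0  ⇒  L[2][0]=3, U row2=(0, -12, -20, 19)
  row3 ← row3 − (1)·row0  ⇒  L[3][0]=1, U row3=(0, -3, -20, 14)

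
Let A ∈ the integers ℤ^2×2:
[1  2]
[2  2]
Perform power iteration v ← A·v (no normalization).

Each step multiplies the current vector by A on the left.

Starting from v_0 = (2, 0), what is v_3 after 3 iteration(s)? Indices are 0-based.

v_3 = (34, 44)

v_0 = (2, 0).
v_1 = A·v_0 = (2, 4).
v_2 = A·v_1 = (10, 12).
v_3 = A·v_2 = (34, 44).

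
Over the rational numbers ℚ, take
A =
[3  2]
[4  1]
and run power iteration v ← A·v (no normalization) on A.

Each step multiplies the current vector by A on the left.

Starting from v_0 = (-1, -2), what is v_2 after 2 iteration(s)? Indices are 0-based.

v_2 = (-33, -34)

v_0 = (-1, -2).
v_1 = A·v_0 = (-7, -6).
v_2 = A·v_1 = (-33, -34).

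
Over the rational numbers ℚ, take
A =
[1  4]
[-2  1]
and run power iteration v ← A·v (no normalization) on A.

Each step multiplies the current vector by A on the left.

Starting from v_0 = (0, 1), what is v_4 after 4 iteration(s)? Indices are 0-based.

v_4 = (-112, 17)

v_0 = (0, 1).
v_1 = A·v_0 = (4, 1).
v_2 = A·v_1 = (8, -7).
v_3 = A·v_2 = (-20, -23).
v_4 = A·v_3 = (-112, 17).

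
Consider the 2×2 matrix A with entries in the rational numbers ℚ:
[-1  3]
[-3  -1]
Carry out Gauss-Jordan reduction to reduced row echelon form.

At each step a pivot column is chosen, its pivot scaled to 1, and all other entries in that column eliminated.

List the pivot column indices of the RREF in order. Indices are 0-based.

pivot columns: 0, 1

step 1: normalize row 0 (÷-1) = (1, -3)
  row 1: subtract -3×row0 = (0, -10)
step 2: normalize row 1 (÷-10) = (0, 1)
  row 0: subtract -3×row1 = (1, 0)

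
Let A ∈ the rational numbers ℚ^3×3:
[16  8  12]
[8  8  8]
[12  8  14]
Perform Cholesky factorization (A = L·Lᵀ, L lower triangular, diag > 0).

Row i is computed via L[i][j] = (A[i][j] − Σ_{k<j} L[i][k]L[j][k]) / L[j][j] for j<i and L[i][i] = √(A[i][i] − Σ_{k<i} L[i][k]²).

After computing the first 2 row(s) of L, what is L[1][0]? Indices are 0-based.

Step 1: L[0][0] = √(16) = 4.
  L[1][0] = (8) / L[0][0] = 2.
Step 2: L[1][1] = √(4) = 2.

L[1][0] = 2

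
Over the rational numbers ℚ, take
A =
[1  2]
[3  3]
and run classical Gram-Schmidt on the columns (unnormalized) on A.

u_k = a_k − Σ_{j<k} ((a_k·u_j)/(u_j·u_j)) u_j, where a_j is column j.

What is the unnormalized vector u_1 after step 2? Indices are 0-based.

Step 1: u_0 = a_0 = (1, 3).
Step 2: u_1 = a_1 − (11/10)·u_0 = (9/10, -3/10).

u_1 = (9/10, -3/10)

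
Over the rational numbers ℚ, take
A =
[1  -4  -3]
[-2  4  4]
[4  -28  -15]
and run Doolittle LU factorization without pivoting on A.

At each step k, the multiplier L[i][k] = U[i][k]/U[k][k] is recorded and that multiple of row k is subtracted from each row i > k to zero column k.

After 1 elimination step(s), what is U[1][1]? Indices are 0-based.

[col 0] pivot 1
  R1 -= -2*R0 → (0, -4, -2)  (L[1][0] := -2)
  R2 -= 4*R0 → (0, -12, -3)  (L[2][0] := 4)

U[1][1] = -4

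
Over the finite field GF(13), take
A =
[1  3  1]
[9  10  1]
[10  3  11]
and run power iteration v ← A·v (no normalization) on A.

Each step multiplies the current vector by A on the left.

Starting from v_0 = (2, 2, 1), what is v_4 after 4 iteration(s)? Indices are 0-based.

v_4 = (9, 8, 3)

v_0 = (2, 2, 1).
v_1 = A·v_0 = (9, 0, 11).
v_2 = A·v_1 = (7, 1, 3).
v_3 = A·v_2 = (0, 11, 2).
v_4 = A·v_3 = (9, 8, 3).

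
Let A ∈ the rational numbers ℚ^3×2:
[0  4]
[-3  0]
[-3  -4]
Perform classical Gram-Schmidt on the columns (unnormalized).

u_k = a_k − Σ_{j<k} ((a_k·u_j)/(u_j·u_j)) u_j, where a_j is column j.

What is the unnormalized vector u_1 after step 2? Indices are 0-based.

u_1 = (4, 2, -2)

Step 1: u_0 = a_0 = (0, -3, -3).
Step 2: u_1 = a_1 − (2/3)·u_0 = (4, 2, -2).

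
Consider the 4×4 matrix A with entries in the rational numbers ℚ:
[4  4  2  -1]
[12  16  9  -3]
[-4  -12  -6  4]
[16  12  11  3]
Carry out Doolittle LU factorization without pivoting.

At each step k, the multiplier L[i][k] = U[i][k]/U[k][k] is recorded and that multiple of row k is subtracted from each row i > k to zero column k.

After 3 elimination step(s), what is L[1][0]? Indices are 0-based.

L[1][0] = 3

Step 1: pivot at (0,0) is 4.
  row1 ← row1 − (3)·row0  ⇒  L[1][0]=3, U row1=(0, 4, 3, 0)
  row2 ← row2 − (-1)·row0  ⇒  L[2][0]=-1, U row2=(0, -8, -4, 3)
  row3 ← row3 − (4)·row0  ⇒  L[3][0]=4, U row3=(0, -4, 3, 7)
Step 2: pivot at (1,1) is 4.
  row2 ← row2 − (-2)·row1  ⇒  L[2][1]=-2, U row2=(0, 0, 2, 3)
  row3 ← row3 − (-1)·row1  ⇒  L[3][1]=-1, U row3=(0, 0, 6, 7)
Step 3: pivot at (2,2) is 2.
  row3 ← row3 − (3)·row2  ⇒  L[3][2]=3, U row3=(0, 0, 0, -2)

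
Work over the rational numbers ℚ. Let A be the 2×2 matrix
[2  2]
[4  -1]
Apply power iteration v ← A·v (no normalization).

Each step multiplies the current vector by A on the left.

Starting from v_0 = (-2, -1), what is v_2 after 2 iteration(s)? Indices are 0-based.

v_2 = (-26, -17)

v_0 = (-2, -1).
v_1 = A·v_0 = (-6, -7).
v_2 = A·v_1 = (-26, -17).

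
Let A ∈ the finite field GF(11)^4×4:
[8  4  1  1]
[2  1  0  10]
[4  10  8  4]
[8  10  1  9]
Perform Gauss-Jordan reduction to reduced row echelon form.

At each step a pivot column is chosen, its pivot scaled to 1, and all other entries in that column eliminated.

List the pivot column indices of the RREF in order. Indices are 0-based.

pivot(0,0)=8: scale R0 → (1, 6, 7, 7)
  clear (1,0): R1 −= (2)R0 → (0, 0, 8, 7)
  clear (2,0): R2 −= (4)R0 → (0, 8, 2, 9)
  clear (3,0): R3 −= (8)R0 → (0, 6, 0, 8)
pivot(1,1): swap R1↔R2
pivot(1,1)=8: scale R1 → (0, 1, 3, 8)
  clear (0,1): R0 −= (6)R1 → (1, 0, 0, 3)
  clear (3,1): R3 −= (6)R1 → (0, 0, 4, 4)
pivot(2,2)=8: scale R2 → (0, 0, 1, 5)
  clear (1,2): R1 −= (3)R2 → (0, 1, 0, 4)
  clear (3,2): R3 −= (4)R2 → (0, 0, 0, 6)
pivot(3,3)=6: scale R3 → (0, 0, 0, 1)
  clear (0,3): R0 −= (3)R3 → (1, 0, 0, 0)
  clear (1,3): R1 −= (4)R3 → (0, 1, 0, 0)
  clear (2,3): R2 −= (5)R3 → (0, 0, 1, 0)

pivot columns: 0, 1, 2, 3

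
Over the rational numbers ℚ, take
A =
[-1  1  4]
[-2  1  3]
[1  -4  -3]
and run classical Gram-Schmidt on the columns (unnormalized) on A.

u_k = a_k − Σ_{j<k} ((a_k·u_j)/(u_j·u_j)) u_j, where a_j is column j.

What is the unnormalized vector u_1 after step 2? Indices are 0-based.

u_1 = (-1/6, -4/3, -17/6)

Step 1: u_0 = a_0 = (-1, -2, 1).
Step 2: u_1 = a_1 − (-7/6)·u_0 = (-1/6, -4/3, -17/6).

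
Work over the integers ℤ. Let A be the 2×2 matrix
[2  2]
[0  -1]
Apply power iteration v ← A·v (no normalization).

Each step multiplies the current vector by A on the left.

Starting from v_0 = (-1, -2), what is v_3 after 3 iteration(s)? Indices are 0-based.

v_3 = (-20, 2)

v_0 = (-1, -2).
v_1 = A·v_0 = (-6, 2).
v_2 = A·v_1 = (-8, -2).
v_3 = A·v_2 = (-20, 2).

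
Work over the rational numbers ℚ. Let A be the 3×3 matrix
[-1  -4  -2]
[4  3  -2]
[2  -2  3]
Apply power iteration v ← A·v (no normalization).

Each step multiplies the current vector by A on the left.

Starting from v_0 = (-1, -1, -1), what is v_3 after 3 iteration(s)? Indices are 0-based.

v_0 = (-1, -1, -1).
v_1 = A·v_0 = (7, -5, -3).
v_2 = A·v_1 = (19, 19, 15).
v_3 = A·v_2 = (-125, 103, 45).

v_3 = (-125, 103, 45)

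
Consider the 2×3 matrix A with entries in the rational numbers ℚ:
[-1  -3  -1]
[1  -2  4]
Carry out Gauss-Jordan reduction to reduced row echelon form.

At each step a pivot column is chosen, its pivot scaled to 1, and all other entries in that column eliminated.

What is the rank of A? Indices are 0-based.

step 1: normalize row 0 (÷-1) = (1, 3, 1)
  row 1: subtract 1×row0 = (0, -5, 3)
step 2: normalize row 1 (÷-5) = (0, 1, -3/5)
  row 0: subtract 3×row1 = (1, 0, 14/5)

rank = 2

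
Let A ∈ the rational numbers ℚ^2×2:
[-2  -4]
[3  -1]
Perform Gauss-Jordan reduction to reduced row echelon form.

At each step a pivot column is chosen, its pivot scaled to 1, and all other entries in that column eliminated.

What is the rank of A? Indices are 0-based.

rank = 2

[1] R0 /= -2  ⇒  (1, 2)
     R1 -= 3·R0  ⇒  (0, -7)
[2] R1 /= -7  ⇒  (0, 1)
     R0 -= 2·R1  ⇒  (1, 0)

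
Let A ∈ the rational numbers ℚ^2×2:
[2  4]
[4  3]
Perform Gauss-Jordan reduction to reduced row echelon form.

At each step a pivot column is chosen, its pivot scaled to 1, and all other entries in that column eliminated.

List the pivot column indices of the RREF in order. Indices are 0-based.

step 1: normalize row 0 (÷2) = (1, 2)
  row 1: subtract 4×row0 = (0, -5)
step 2: normalize row 1 (÷-5) = (0, 1)
  row 0: subtract 2×row1 = (1, 0)

pivot columns: 0, 1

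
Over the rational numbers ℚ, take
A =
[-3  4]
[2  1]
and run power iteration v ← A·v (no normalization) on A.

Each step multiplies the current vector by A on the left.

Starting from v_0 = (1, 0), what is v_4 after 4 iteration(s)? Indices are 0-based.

v_0 = (1, 0).
v_1 = A·v_0 = (-3, 2).
v_2 = A·v_1 = (17, -4).
v_3 = A·v_2 = (-67, 30).
v_4 = A·v_3 = (321, -104).

v_4 = (321, -104)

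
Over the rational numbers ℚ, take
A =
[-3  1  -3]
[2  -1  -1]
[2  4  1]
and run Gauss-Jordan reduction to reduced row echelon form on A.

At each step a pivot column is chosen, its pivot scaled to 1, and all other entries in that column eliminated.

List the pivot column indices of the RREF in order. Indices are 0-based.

pivot(0,0)=-3: scale R0 → (1, -1/3, 1)
  clear (1,0): R1 −= (2)R0 → (0, -1/3, -3)
  clear (2,0): R2 −= (2)R0 → (0, 14/3, -1)
pivot(1,1)=-1/3: scale R1 → (0, 1, 9)
  clear (0,1): R0 −= (-1/3)R1 → (1, 0, 4)
  clear (2,1): R2 −= (14/3)R1 → (0, 0, -43)
pivot(2,2)=-43: scale R2 → (0, 0, 1)
  clear (0,2): R0 −= (4)R2 → (1, 0, 0)
  clear (1,2): R1 −= (9)R2 → (0, 1, 0)

pivot columns: 0, 1, 2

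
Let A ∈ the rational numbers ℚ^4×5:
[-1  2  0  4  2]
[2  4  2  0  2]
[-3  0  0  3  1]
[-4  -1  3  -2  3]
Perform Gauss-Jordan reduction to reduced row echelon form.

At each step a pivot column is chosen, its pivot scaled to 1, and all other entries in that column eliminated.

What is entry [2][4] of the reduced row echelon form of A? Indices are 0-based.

pivot(0,0)=-1: scale R0 → (1, -2, 0, -4, -2)
  clear (1,0): R1 −= (2)R0 → (0, 8, 2, 8, 6)
  clear (2,0): R2 −= (-3)R0 → (0, -6, 0, -9, -5)
  clear (3,0): R3 −= (-4)R0 → (0, -9, 3, -18, -5)
pivot(1,1)=8: scale R1 → (0, 1, 1/4, 1, 3/4)
  clear (0,1): R0 −= (-2)R1 → (1, 0, 1/2, -2, -1/2)
  clear (2,1): R2 −= (-6)R1 → (0, 0, 3/2, -3, -1/2)
  clear (3,1): R3 −= (-9)R1 → (0, 0, 21/4, -9, 7/4)
pivot(2,2)=3/2: scale R2 → (0, 0, 1, -2, -1/3)
  clear (0,2): R0 −= (1/2)R2 → (1, 0, 0, -1, -1/3)
  clear (1,2): R1 −= (1/4)R2 → (0, 1, 0, 3/2, 5/6)
  clear (3,2): R3 −= (21/4)R2 → (0, 0, 0, 3/2, 7/2)
pivot(3,3)=3/2: scale R3 → (0, 0, 0, 1, 7/3)
  clear (0,3): R0 −= (-1)R3 → (1, 0, 0, 0, 2)
  clear (1,3): R1 −= (3/2)R3 → (0, 1, 0, 0, -8/3)
  clear (2,3): R2 −= (-2)R3 → (0, 0, 1, 0, 13/3)

M[2][4] = 13/3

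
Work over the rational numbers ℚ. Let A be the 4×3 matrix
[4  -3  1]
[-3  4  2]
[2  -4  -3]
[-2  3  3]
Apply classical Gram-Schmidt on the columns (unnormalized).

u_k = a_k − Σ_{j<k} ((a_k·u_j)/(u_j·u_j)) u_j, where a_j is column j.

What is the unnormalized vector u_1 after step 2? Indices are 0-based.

Step 1: u_0 = a_0 = (4, -3, 2, -2).
Step 2: u_1 = a_1 − (-38/33)·u_0 = (53/33, 6/11, -56/33, 23/33).

u_1 = (53/33, 6/11, -56/33, 23/33)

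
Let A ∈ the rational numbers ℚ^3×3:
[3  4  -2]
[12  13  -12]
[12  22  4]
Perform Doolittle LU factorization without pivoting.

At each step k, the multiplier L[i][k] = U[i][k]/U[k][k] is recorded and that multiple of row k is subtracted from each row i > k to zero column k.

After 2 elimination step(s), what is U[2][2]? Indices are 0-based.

k=0: U[0][0]=3
  eliminate (1,0): mult=4, new row 1: (0, -3, -4); set L[1][0]=4
  eliminate (2,0): mult=4, new row 2: (0, 6, 12); set L[2][0]=4
k=1: U[1][1]=-3
  eliminate (2,1): mult=-2, new row 2: (0, 0, 4); set L[2][1]=-2

U[2][2] = 4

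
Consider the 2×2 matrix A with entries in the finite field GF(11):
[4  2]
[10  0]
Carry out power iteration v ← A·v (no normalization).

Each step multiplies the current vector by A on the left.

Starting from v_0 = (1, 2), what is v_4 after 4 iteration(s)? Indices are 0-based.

v_0 = (1, 2).
v_1 = A·v_0 = (8, 10).
v_2 = A·v_1 = (8, 3).
v_3 = A·v_2 = (5, 3).
v_4 = A·v_3 = (4, 6).

v_4 = (4, 6)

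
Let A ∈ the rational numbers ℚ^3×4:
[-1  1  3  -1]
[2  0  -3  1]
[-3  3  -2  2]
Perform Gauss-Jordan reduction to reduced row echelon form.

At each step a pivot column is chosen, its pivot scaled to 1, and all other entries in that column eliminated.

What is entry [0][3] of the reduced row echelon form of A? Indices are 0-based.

step 1: normalize row 0 (÷-1) = (1, -1, -3, 1)
  row 1: subtract 2×row0 = (0, 2, 3, -1)
  row 2: subtract -3×row0 = (0, 0, -11, 5)
step 2: normalize row 1 (÷2) = (0, 1, 3/2, -1/2)
  row 0: subtract -1×row1 = (1, 0, -3/2, 1/2)
step 3: normalize row 2 (÷-11) = (0, 0, 1, -5/11)
  row 0: subtract -3/2×row2 = (1, 0, 0, -2/11)
  row 1: subtract 3/2×row2 = (0, 1, 0, 2/11)

M[0][3] = -2/11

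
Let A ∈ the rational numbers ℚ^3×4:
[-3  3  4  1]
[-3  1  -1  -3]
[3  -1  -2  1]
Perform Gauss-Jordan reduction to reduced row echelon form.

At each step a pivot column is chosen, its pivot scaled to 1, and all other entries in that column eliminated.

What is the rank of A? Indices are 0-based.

rank = 3

pivot(0,0)=-3: scale R0 → (1, -1, -4/3, -1/3)
  clear (1,0): R1 −= (-3)R0 → (0, -2, -5, -4)
  clear (2,0): R2 −= (3)R0 → (0, 2, 2, 2)
pivot(1,1)=-2: scale R1 → (0, 1, 5/2, 2)
  clear (0,1): R0 −= (-1)R1 → (1, 0, 7/6, 5/3)
  clear (2,1): R2 −= (2)R1 → (0, 0, -3, -2)
pivot(2,2)=-3: scale R2 → (0, 0, 1, 2/3)
  clear (0,2): R0 −= (7/6)R2 → (1, 0, 0, 8/9)
  clear (1,2): R1 −= (5/2)R2 → (0, 1, 0, 1/3)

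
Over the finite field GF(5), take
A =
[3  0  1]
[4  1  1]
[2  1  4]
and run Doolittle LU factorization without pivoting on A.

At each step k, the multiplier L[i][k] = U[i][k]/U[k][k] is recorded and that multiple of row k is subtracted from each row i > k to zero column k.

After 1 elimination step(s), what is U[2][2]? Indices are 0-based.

U[2][2] = 0

k=0: U[0][0]=3
  eliminate (1,0): mult=3, new row 1: (0, 1, 3); set L[1][0]=3
  eliminate (2,0): mult=4, new row 2: (0, 1, 0); set L[2][0]=4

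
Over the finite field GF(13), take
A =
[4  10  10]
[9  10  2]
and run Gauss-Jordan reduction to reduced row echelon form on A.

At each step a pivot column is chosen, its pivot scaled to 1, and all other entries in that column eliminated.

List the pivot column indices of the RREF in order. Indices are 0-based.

[1] R0 /= 4  ⇒  (1, 9, 9)
     R1 -= 9·R0  ⇒  (0, 7, 12)
[2] R1 /= 7  ⇒  (0, 1, 11)
     R0 -= 9·R1  ⇒  (1, 0, 1)

pivot columns: 0, 1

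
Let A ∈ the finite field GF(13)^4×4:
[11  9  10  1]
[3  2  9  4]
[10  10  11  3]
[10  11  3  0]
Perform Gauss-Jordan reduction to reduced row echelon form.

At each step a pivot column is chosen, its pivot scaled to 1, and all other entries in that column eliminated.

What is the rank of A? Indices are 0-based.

pivot(0,0)=11: scale R0 → (1, 2, 8, 6)
  clear (1,0): R1 −= (3)R0 → (0, 9, 11, 12)
  clear (2,0): R2 −= (10)R0 → (0, 3, 9, 8)
  clear (3,0): R3 −= (10)R0 → (0, 4, 1, 5)
pivot(1,1)=9: scale R1 → (0, 1, 7, 10)
  clear (0,1): R0 −= (2)R1 → (1, 0, 7, 12)
  clear (2,1): R2 −= (3)R1 → (0, 0, 1, 4)
  clear (3,1): R3 −= (4)R1 → (0, 0, 12, 4)
pivot(2,2)=1: scale R2 → (0, 0, 1, 4)
  clear (0,2): R0 −= (7)R2 → (1, 0, 0, 10)
  clear (1,2): R1 −= (7)R2 → (0, 1, 0, 8)
  clear (3,2): R3 −= (12)R2 → (0, 0, 0, 8)
pivot(3,3)=8: scale R3 → (0, 0, 0, 1)
  clear (0,3): R0 −= (10)R3 → (1, 0, 0, 0)
  clear (1,3): R1 −= (8)R3 → (0, 1, 0, 0)
  clear (2,3): R2 −= (4)R3 → (0, 0, 1, 0)

rank = 4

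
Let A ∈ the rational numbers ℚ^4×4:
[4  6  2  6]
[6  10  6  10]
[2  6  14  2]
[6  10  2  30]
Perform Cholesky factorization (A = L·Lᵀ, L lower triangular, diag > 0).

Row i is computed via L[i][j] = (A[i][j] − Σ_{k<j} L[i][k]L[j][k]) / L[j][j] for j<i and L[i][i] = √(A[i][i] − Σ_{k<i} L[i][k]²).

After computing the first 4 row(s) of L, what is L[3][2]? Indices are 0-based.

L[3][2] = -2

Step 1: L[0][0] = √(4) = 2.
  L[1][0] = (6) / L[0][0] = 3.
Step 2: L[1][1] = √(1) = 1.
  L[2][0] = (2) / L[0][0] = 1.
  L[2][1] = (3) / L[1][1] = 3.
Step 3: L[2][2] = √(4) = 2.
  L[3][0] = (6) / L[0][0] = 3.
  L[3][1] = (1) / L[1][1] = 1.
  L[3][2] = (-4) / L[2][2] = -2.
Step 4: L[3][3] = √(16) = 4.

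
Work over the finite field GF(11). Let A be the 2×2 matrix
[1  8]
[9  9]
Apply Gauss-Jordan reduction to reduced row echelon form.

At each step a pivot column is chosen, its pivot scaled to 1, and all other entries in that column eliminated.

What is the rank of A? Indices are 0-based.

[1] R0 /= 1  ⇒  (1, 8)
     R1 -= 9·R0  ⇒  (0, 3)
[2] R1 /= 3  ⇒  (0, 1)
     R0 -= 8·R1  ⇒  (1, 0)

rank = 2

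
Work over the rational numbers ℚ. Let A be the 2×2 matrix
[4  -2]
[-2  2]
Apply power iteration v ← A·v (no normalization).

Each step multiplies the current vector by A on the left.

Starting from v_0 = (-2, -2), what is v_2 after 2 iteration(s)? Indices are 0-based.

v_2 = (-16, 8)

v_0 = (-2, -2).
v_1 = A·v_0 = (-4, 0).
v_2 = A·v_1 = (-16, 8).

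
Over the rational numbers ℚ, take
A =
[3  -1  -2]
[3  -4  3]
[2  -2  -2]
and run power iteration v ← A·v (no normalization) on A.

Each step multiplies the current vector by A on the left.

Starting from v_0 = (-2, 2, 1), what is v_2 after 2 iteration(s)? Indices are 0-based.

v_0 = (-2, 2, 1).
v_1 = A·v_0 = (-10, -11, -10).
v_2 = A·v_1 = (1, -16, 22).

v_2 = (1, -16, 22)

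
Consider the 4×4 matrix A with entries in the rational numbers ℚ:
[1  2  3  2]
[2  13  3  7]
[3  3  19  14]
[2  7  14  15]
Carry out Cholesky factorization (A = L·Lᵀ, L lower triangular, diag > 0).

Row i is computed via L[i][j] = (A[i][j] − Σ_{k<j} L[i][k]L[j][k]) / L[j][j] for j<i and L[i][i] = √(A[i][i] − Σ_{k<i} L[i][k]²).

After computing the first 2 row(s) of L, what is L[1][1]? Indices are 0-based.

L[1][1] = 3

Step 1: L[0][0] = √(1) = 1.
  L[1][0] = (2) / L[0][0] = 2.
Step 2: L[1][1] = √(9) = 3.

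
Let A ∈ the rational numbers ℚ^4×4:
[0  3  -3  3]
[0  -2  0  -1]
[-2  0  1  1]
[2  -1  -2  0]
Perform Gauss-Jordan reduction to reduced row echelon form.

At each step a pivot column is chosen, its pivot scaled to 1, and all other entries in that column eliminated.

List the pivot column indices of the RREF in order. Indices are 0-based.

pivot columns: 0, 1, 2, 3

[1] R0 <-> R2
[1] R0 /= -2  ⇒  (1, 0, -1/2, -1/2)
     R3 -= 2·R0  ⇒  (0, -1, -1, 1)
[2] R1 /= -2  ⇒  (0, 1, 0, 1/2)
     R2 -= 3·R1  ⇒  (0, 0, -3, 3/2)
     R3 -= -1·R1  ⇒  (0, 0, -1, 3/2)
[3] R2 /= -3  ⇒  (0, 0, 1, -1/2)
     R0 -= -1/2·R2  ⇒  (1, 0, 0, -3/4)
     R3 -= -1·R2  ⇒  (0, 0, 0, 1)
[4] R3 /= 1  ⇒  (0, 0, 0, 1)
     R0 -= -3/4·R3  ⇒  (1, 0, 0, 0)
     R1 -= 1/2·R3  ⇒  (0, 1, 0, 0)
     R2 -= -1/2·R3  ⇒  (0, 0, 1, 0)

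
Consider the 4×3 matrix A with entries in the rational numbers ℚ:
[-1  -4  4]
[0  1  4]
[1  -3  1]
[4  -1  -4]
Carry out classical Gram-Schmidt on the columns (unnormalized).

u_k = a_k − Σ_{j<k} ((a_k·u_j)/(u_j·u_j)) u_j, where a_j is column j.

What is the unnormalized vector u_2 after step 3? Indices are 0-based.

Step 1: u_0 = a_0 = (-1, 0, 1, 4).
Step 2: u_1 = a_1 − (-1/6)·u_0 = (-25/6, 1, -17/6, -1/3).
Step 3: u_2 = a_2 − (-19/18)·u_0 − (-85/159)·u_1 = (38/53, 721/159, 86/159, 7/159).

u_2 = (38/53, 721/159, 86/159, 7/159)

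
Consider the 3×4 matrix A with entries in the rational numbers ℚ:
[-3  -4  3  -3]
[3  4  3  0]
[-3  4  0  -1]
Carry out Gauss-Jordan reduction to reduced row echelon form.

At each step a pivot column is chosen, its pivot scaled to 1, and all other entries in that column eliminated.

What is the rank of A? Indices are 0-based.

step 1: normalize row 0 (÷-3) = (1, 4/3, -1, 1)
  row 1: subtract 3×row0 = (0, 0, 6, -3)
  row 2: subtract -3×row0 = (0, 8, -3, 2)
step 2: exchange rows 1,2
step 2: normalize row 1 (÷8) = (0, 1, -3/8, 1/4)
  row 0: subtract 4/3×row1 = (1, 0, -1/2, 2/3)
step 3: normalize row 2 (÷6) = (0, 0, 1, -1/2)
  row 0: subtract -1/2×row2 = (1, 0, 0, 5/12)
  row 1: subtract -3/8×row2 = (0, 1, 0, 1/16)

rank = 3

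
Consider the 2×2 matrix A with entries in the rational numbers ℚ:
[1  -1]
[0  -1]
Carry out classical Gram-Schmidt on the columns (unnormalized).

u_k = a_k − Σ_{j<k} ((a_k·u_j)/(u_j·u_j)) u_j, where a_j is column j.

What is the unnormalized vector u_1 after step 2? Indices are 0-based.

u_1 = (0, -1)

Step 1: u_0 = a_0 = (1, 0).
Step 2: u_1 = a_1 − (-1)·u_0 = (0, -1).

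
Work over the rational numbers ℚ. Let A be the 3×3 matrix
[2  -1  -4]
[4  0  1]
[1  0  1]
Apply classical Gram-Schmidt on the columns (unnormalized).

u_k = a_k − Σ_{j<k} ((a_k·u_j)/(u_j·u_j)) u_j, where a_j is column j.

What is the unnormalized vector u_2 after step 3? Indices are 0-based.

u_2 = (0, -3/17, 12/17)

Step 1: u_0 = a_0 = (2, 4, 1).
Step 2: u_1 = a_1 − (-2/21)·u_0 = (-17/21, 8/21, 2/21).
Step 3: u_2 = a_2 − (-1/7)·u_0 − (78/17)·u_1 = (0, -3/17, 12/17).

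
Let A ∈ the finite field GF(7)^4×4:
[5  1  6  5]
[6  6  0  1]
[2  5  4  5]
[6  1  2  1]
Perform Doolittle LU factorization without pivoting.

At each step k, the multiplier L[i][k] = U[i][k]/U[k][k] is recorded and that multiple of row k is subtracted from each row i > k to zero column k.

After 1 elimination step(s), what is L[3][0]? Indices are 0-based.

k=0: U[0][0]=5
  eliminate (1,0): mult=4, new row 1: (0, 2, 4, 2); set L[1][0]=4
  eliminate (2,0): mult=6, new row 2: (0, 6, 3, 3); set L[2][0]=6
  eliminate (3,0): mult=4, new row 3: (0, 4, 6, 2); set L[3][0]=4

L[3][0] = 4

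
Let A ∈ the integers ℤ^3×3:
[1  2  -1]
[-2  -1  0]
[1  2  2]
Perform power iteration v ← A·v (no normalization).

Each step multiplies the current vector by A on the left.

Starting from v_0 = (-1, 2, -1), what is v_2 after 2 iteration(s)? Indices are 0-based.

v_2 = (3, -8, 6)

v_0 = (-1, 2, -1).
v_1 = A·v_0 = (4, 0, 1).
v_2 = A·v_1 = (3, -8, 6).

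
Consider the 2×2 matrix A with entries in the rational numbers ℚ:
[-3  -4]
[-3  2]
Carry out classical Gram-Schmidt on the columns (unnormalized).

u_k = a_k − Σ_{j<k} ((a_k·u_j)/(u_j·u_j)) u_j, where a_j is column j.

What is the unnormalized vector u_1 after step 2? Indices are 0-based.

Step 1: u_0 = a_0 = (-3, -3).
Step 2: u_1 = a_1 − (1/3)·u_0 = (-3, 3).

u_1 = (-3, 3)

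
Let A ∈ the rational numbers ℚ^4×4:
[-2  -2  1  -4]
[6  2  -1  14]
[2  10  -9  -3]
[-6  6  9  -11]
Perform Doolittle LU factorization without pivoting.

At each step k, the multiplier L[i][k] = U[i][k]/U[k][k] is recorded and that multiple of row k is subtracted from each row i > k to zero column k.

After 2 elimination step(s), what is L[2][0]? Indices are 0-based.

k=0: U[0][0]=-2
  eliminate (1,0): mult=-3, new row 1: (0, -4, 2, 2); set L[1][0]=-3
  eliminate (2,0): mult=-1, new row 2: (0, 8, -8, -7); set L[2][0]=-1
  eliminate (3,0): mult=3, new row 3: (0, 12, 6, 1); set L[3][0]=3
k=1: U[1][1]=-4
  eliminate (2,1): mult=-2, new row 2: (0, 0, -4, -3); set L[2][1]=-2
  eliminate (3,1): mult=-3, new row 3: (0, 0, 12, 7); set L[3][1]=-3

L[2][0] = -1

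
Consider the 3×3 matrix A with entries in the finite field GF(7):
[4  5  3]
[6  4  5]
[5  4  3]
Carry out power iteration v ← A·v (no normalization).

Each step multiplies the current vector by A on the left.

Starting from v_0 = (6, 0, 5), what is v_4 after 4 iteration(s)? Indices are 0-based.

v_4 = (0, 5, 1)

v_0 = (6, 0, 5).
v_1 = A·v_0 = (4, 5, 3).
v_2 = A·v_1 = (1, 3, 0).
v_3 = A·v_2 = (5, 4, 3).
v_4 = A·v_3 = (0, 5, 1).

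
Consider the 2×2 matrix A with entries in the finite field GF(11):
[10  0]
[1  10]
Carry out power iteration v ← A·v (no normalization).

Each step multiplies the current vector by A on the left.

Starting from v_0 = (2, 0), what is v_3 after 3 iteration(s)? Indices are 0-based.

v_3 = (9, 6)

v_0 = (2, 0).
v_1 = A·v_0 = (9, 2).
v_2 = A·v_1 = (2, 7).
v_3 = A·v_2 = (9, 6).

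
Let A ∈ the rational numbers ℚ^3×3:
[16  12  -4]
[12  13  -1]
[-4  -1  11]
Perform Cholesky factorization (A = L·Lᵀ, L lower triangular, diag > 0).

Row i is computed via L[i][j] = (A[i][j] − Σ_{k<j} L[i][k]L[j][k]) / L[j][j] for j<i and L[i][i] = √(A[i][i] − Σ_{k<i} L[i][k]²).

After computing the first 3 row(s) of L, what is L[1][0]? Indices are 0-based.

L[1][0] = 3

Step 1: L[0][0] = √(16) = 4.
  L[1][0] = (12) / L[0][0] = 3.
Step 2: L[1][1] = √(4) = 2.
  L[2][0] = (-4) / L[0][0] = -1.
  L[2][1] = (2) / L[1][1] = 1.
Step 3: L[2][2] = √(9) = 3.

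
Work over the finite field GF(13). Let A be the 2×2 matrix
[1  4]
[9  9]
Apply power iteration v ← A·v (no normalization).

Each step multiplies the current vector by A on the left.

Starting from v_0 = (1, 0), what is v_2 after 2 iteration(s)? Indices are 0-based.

v_2 = (11, 12)

v_0 = (1, 0).
v_1 = A·v_0 = (1, 9).
v_2 = A·v_1 = (11, 12).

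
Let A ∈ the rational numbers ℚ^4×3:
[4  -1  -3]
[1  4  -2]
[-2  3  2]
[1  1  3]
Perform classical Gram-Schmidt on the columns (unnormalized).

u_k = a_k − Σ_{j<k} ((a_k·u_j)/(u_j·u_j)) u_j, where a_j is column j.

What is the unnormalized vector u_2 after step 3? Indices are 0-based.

u_2 = (-154/569, -805/569, 329/569, 2079/569)

Step 1: u_0 = a_0 = (4, 1, -2, 1).
Step 2: u_1 = a_1 − (-5/22)·u_0 = (-1/11, 93/22, 28/11, 27/22).
Step 3: u_2 = a_2 − (-15/22)·u_0 − (13/569)·u_1 = (-154/569, -805/569, 329/569, 2079/569).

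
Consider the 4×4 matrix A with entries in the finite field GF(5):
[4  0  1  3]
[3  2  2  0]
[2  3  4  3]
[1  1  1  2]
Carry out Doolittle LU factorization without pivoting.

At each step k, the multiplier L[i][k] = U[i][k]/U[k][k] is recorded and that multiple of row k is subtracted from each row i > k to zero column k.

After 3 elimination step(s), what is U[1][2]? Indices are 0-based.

Step 1: pivot at (0,0) is 4.
  row1 ← row1 − (2)·row0  ⇒  L[1][0]=2, U row1=(0, 2, 0, 4)
  row2 ← row2 − (3)·row0  ⇒  L[2][0]=3, U row2=(0, 3, 1, 4)
  row3 ← row3 − (4)·row0  ⇒  L[3][0]=4, U row3=(0, 1, 2, 0)
Step 2: pivot at (1,1) is 2.
  row2 ← row2 − (4)·row1  ⇒  L[2][1]=4, U row2=(0, 0, 1, 3)
  row3 ← row3 − (3)·row1  ⇒  L[3][1]=3, U row3=(0, 0, 2, 3)
Step 3: pivot at (2,2) is 1.
  row3 ← row3 − (2)·row2  ⇒  L[3][2]=2, U row3=(0, 0, 0, 2)

U[1][2] = 0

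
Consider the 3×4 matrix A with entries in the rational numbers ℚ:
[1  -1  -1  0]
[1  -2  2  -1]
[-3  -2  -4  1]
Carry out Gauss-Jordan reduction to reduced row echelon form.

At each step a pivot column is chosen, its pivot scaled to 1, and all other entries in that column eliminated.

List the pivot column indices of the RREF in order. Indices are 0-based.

pivot(0,0)=1: scale R0 → (1, -1, -1, 0)
  clear (1,0): R1 −= (1)R0 → (0, -1, 3, -1)
  clear (2,0): R2 −= (-3)R0 → (0, -5, -7, 1)
pivot(1,1)=-1: scale R1 → (0, 1, -3, 1)
  clear (0,1): R0 −= (-1)R1 → (1, 0, -4, 1)
  clear (2,1): R2 −= (-5)R1 → (0, 0, -22, 6)
pivot(2,2)=-22: scale R2 → (0, 0, 1, -3/11)
  clear (0,2): R0 −= (-4)R2 → (1, 0, 0, -1/11)
  clear (1,2): R1 −= (-3)R2 → (0, 1, 0, 2/11)

pivot columns: 0, 1, 2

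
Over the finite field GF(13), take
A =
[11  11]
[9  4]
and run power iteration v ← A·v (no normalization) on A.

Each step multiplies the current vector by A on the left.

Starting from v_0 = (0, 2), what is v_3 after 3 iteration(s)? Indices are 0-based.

v_3 = (11, 3)

v_0 = (0, 2).
v_1 = A·v_0 = (9, 8).
v_2 = A·v_1 = (5, 9).
v_3 = A·v_2 = (11, 3).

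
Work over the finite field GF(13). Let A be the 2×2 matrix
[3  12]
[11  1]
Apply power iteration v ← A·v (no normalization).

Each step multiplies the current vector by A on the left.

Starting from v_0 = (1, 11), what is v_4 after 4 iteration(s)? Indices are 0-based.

v_4 = (5, 1)

v_0 = (1, 11).
v_1 = A·v_0 = (5, 9).
v_2 = A·v_1 = (6, 12).
v_3 = A·v_2 = (6, 0).
v_4 = A·v_3 = (5, 1).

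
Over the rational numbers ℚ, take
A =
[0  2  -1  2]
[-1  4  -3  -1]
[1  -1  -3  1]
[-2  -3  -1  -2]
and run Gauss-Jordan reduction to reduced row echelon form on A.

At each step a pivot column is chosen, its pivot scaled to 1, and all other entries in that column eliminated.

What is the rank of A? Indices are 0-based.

rank = 4

[1] R0 <-> R1
[1] R0 /= -1  ⇒  (1, -4, 3, 1)
     R2 -= 1·R0  ⇒  (0, 3, -6, 0)
     R3 -= -2·R0  ⇒  (0, -11, 5, 0)
[2] R1 /= 2  ⇒  (0, 1, -1/2, 1)
     R0 -= -4·R1  ⇒  (1, 0, 1, 5)
     R2 -= 3·R1  ⇒  (0, 0, -9/2, -3)
     R3 -= -11·R1  ⇒  (0, 0, -1/2, 11)
[3] R2 /= -9/2  ⇒  (0, 0, 1, 2/3)
     R0 -= 1·R2  ⇒  (1, 0, 0, 13/3)
     R1 -= -1/2·R2  ⇒  (0, 1, 0, 4/3)
     R3 -= -1/2·R2  ⇒  (0, 0, 0, 34/3)
[4] R3 /= 34/3  ⇒  (0, 0, 0, 1)
     R0 -= 13/3·R3  ⇒  (1, 0, 0, 0)
     R1 -= 4/3·R3  ⇒  (0, 1, 0, 0)
     R2 -= 2/3·R3  ⇒  (0, 0, 1, 0)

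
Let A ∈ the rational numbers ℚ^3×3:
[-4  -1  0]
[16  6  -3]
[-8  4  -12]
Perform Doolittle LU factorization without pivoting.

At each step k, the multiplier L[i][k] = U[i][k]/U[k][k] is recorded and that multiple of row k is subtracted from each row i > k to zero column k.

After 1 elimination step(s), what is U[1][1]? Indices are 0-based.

Step 1: pivot at (0,0) is -4.
  row1 ← row1 − (-4)·row0  ⇒  L[1][0]=-4, U row1=(0, 2, -3)
  row2 ← row2 − (2)·row0  ⇒  L[2][0]=2, U row2=(0, 6, -12)

U[1][1] = 2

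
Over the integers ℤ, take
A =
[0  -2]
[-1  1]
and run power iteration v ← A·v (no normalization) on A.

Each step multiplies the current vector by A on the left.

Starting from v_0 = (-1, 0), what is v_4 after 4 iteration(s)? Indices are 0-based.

v_0 = (-1, 0).
v_1 = A·v_0 = (0, 1).
v_2 = A·v_1 = (-2, 1).
v_3 = A·v_2 = (-2, 3).
v_4 = A·v_3 = (-6, 5).

v_4 = (-6, 5)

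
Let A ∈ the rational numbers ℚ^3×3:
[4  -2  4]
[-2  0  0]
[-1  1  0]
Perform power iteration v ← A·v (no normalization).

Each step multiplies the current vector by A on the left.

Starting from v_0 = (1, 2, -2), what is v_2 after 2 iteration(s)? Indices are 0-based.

v_2 = (-24, 16, 6)

v_0 = (1, 2, -2).
v_1 = A·v_0 = (-8, -2, 1).
v_2 = A·v_1 = (-24, 16, 6).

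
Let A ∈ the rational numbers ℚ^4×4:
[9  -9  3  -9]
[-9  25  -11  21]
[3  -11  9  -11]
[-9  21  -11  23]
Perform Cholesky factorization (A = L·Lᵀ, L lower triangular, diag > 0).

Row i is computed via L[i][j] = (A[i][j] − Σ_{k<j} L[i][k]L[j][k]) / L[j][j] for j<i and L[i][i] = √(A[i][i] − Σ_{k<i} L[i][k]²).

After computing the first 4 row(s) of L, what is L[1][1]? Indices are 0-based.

Step 1: L[0][0] = √(9) = 3.
  L[1][0] = (-9) / L[0][0] = -3.
Step 2: L[1][1] = √(16) = 4.
  L[2][0] = (3) / L[0][0] = 1.
  L[2][1] = (-8) / L[1][1] = -2.
Step 3: L[2][2] = √(4) = 2.
  L[3][0] = (-9) / L[0][0] = -3.
  L[3][1] = (12) / L[1][1] = 3.
  L[3][2] = (-2) / L[2][2] = -1.
Step 4: L[3][3] = √(4) = 2.

L[1][1] = 4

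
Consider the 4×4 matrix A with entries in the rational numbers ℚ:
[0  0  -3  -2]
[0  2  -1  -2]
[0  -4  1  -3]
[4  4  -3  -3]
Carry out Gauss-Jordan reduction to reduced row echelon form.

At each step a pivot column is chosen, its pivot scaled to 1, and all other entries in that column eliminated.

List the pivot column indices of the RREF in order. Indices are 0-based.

pivot(0,0): swap R0↔R3
pivot(0,0)=4: scale R0 → (1, 1, -3/4, -3/4)
pivot(1,1)=2: scale R1 → (0, 1, -1/2, -1)
  clear (0,1): R0 −= (1)R1 → (1, 0, -1/4, 1/4)
  clear (2,1): R2 −= (-4)R1 → (0, 0, -1, -7)
pivot(2,2)=-1: scale R2 → (0, 0, 1, 7)
  clear (0,2): R0 −= (-1/4)R2 → (1, 0, 0, 2)
  clear (1,2): R1 −= (-1/2)R2 → (0, 1, 0, 5/2)
  clear (3,2): R3 −= (-3)R2 → (0, 0, 0, 19)
pivot(3,3)=19: scale R3 → (0, 0, 0, 1)
  clear (0,3): R0 −= (2)R3 → (1, 0, 0, 0)
  clear (1,3): R1 −= (5/2)R3 → (0, 1, 0, 0)
  clear (2,3): R2 −= (7)R3 → (0, 0, 1, 0)

pivot columns: 0, 1, 2, 3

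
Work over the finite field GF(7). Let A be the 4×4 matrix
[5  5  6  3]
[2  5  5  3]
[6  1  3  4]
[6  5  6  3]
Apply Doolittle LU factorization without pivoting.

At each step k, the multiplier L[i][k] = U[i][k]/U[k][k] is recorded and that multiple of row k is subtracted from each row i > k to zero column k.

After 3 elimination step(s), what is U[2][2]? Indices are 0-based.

U[2][2] = 2

[col 0] pivot 5
  R1 -= 6*R0 → (0, 3, 4, 6)  (L[1][0] := 6)
  R2 -= 4*R0 → (0, 2, 0, 6)  (L[2][0] := 4)
  R3 -= 4*R0 → (0, 6, 3, 5)  (L[3][0] := 4)
[col 1] pivot 3
  R2 -= 3*R1 → (0, 0, 2, 2)  (L[2][1] := 3)
  R3 -= 2*R1 → (0, 0, 2, 0)  (L[3][1] := 2)
[col 2] pivot 2
  R3 -= 1*R2 → (0, 0, 0, 5)  (L[3][2] := 1)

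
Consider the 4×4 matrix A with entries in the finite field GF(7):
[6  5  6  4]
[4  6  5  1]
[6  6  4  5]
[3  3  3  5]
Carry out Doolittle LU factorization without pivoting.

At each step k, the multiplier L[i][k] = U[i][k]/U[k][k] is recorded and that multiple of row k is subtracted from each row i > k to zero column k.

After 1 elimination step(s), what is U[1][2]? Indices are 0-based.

U[1][2] = 1

[col 0] pivot 6
  R1 -= 3*R0 → (0, 5, 1, 3)  (L[1][0] := 3)
  R2 -= 1*R0 → (0, 1, 5, 1)  (L[2][0] := 1)
  R3 -= 4*R0 → (0, 4, 0, 3)  (L[3][0] := 4)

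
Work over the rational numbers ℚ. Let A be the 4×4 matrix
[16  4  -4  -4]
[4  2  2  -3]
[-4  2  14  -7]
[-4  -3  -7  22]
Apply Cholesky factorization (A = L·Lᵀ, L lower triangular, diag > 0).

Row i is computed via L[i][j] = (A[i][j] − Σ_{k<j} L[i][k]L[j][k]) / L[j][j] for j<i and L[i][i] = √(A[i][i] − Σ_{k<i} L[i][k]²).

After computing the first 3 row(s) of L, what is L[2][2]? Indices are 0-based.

Step 1: L[0][0] = √(16) = 4.
  L[1][0] = (4) / L[0][0] = 1.
Step 2: L[1][1] = √(1) = 1.
  L[2][0] = (-4) / L[0][0] = -1.
  L[2][1] = (3) / L[1][1] = 3.
Step 3: L[2][2] = √(4) = 2.

L[2][2] = 2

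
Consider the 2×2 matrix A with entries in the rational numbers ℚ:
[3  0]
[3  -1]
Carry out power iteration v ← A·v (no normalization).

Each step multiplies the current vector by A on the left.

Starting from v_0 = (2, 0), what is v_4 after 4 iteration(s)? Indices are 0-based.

v_4 = (162, 120)

v_0 = (2, 0).
v_1 = A·v_0 = (6, 6).
v_2 = A·v_1 = (18, 12).
v_3 = A·v_2 = (54, 42).
v_4 = A·v_3 = (162, 120).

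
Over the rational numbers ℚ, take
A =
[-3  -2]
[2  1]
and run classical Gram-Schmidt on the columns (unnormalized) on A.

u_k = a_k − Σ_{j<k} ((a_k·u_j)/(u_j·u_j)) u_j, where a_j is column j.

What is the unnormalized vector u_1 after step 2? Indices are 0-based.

Step 1: u_0 = a_0 = (-3, 2).
Step 2: u_1 = a_1 − (8/13)·u_0 = (-2/13, -3/13).

u_1 = (-2/13, -3/13)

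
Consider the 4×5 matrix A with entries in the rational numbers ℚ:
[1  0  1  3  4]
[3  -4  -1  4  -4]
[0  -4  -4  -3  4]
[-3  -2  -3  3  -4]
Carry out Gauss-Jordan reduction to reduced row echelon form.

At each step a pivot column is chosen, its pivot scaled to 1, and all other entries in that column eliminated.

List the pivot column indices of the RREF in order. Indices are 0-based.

[1] R0 /= 1  ⇒  (1, 0, 1, 3, 4)
     R1 -= 3·R0  ⇒  (0, -4, -4, -5, -16)
     R3 -= -3·R0  ⇒  (0, -2, 0, 12, 8)
[2] R1 /= -4  ⇒  (0, 1, 1, 5/4, 4)
     R2 -= -4·R1  ⇒  (0, 0, 0, 2, 20)
     R3 -= -2·R1  ⇒  (0, 0, 2, 29/2, 16)
[3] R2 <-> R3
[3] R2 /= 2  ⇒  (0, 0, 1, 29/4, 8)
     R0 -= 1·R2  ⇒  (1, 0, 0, -17/4, -4)
     R1 -= 1·R2  ⇒  (0, 1, 0, -6, -4)
[4] R3 /= 2  ⇒  (0, 0, 0, 1, 10)
     R0 -= -17/4·R3  ⇒  (1, 0, 0, 0, 77/2)
     R1 -= -6·R3  ⇒  (0, 1, 0, 0, 56)
     R2 -= 29/4·R3  ⇒  (0, 0, 1, 0, -129/2)

pivot columns: 0, 1, 2, 3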